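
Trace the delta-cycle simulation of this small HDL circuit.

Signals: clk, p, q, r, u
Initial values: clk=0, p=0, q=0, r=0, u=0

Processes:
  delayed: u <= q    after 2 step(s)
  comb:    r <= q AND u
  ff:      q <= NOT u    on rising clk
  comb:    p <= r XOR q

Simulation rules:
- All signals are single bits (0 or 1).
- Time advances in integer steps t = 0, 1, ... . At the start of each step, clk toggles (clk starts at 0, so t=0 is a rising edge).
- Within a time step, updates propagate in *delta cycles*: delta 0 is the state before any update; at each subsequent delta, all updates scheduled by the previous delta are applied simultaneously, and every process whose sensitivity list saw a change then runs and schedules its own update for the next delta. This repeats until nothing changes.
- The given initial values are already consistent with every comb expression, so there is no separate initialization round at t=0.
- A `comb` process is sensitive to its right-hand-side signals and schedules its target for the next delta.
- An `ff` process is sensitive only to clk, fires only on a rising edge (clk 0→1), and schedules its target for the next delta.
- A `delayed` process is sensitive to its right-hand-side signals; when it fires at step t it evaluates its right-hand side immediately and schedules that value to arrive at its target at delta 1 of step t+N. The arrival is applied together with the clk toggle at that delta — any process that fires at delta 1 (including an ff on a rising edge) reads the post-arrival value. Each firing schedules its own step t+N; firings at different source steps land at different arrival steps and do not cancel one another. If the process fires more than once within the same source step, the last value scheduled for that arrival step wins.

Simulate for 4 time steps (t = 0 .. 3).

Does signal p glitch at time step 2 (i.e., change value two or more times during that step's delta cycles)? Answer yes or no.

no

[bits: p,r,clk,u,q]
t=0: Δ0=00000 Δ1=00100 Δ2=00101 Δ3=10101 | 3Δ
t=1: Δ0=10101 Δ1=10001 | 1Δ
t=2: Δ0=10001 Δ1=10111 Δ2=11110 Δ3=10110 Δ4=00110 | 4Δ
t=3: Δ0=00110 Δ1=00010 | 1Δ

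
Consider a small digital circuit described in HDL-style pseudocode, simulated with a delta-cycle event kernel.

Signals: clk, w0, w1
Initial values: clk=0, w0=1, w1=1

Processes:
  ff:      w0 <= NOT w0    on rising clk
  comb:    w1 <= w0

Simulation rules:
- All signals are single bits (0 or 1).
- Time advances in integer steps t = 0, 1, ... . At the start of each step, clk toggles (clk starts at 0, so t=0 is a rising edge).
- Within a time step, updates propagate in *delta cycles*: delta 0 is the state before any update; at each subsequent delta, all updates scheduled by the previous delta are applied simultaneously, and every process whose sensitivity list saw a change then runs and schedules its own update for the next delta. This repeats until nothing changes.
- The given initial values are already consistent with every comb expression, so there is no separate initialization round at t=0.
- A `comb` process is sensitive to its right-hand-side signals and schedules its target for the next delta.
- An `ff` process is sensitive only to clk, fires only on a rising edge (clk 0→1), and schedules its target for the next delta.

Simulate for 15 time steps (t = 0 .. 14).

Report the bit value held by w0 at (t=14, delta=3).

1

[bits: w0,w1,clk]
t=0: Δ0=110 Δ1=111 Δ2=011 Δ3=001 | 3Δ
t=1: Δ0=001 Δ1=000 | 1Δ
t=2: Δ0=000 Δ1=001 Δ2=101 Δ3=111 | 3Δ
t=3: Δ0=111 Δ1=110 | 1Δ
t=4: Δ0=110 Δ1=111 Δ2=011 Δ3=001 | 3Δ
t=5: Δ0=001 Δ1=000 | 1Δ
t=6: Δ0=000 Δ1=001 Δ2=101 Δ3=111 | 3Δ
t=7: Δ0=111 Δ1=110 | 1Δ
t=8: Δ0=110 Δ1=111 Δ2=011 Δ3=001 | 3Δ
t=9: Δ0=001 Δ1=000 | 1Δ
t=10: Δ0=000 Δ1=001 Δ2=101 Δ3=111 | 3Δ
t=11: Δ0=111 Δ1=110 | 1Δ
t=12: Δ0=110 Δ1=111 Δ2=011 Δ3=001 | 3Δ
t=13: Δ0=001 Δ1=000 | 1Δ
t=14: Δ0=000 Δ1=001 Δ2=101 Δ3=111 | 3Δ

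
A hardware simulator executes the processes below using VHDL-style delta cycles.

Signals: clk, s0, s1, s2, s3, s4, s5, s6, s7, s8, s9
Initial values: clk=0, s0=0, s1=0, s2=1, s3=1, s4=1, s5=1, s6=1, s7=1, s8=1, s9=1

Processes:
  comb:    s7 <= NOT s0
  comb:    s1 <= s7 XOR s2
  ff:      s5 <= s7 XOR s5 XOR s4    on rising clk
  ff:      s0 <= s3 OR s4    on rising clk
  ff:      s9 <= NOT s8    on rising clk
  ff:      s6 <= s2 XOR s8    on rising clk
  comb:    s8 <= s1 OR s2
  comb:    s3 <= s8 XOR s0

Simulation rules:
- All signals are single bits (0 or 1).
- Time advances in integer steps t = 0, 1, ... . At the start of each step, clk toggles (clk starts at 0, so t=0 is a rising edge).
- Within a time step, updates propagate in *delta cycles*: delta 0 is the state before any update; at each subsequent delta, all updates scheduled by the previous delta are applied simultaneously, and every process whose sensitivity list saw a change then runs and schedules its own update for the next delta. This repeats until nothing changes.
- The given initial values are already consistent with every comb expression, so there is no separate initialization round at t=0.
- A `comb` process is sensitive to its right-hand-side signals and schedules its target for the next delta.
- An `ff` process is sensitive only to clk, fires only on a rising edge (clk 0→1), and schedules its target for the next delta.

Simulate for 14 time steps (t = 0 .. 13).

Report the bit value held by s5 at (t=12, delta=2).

[bits: clk,s8,s5,s2,s7,s1,s0,s3,s4,s9,s6]
t=0: Δ0=01111001111 Δ1=11111001111 Δ2=11111011100 Δ3=11110010100 Δ4=11110110100 | 4Δ
t=1: Δ0=11110110100 Δ1=01110110100 | 1Δ
t=2: Δ0=01110110100 Δ1=11110110100 Δ2=11010110100 | 2Δ
t=3: Δ0=11010110100 Δ1=01010110100 | 1Δ
t=4: Δ0=01010110100 Δ1=11010110100 Δ2=11110110100 | 2Δ
t=5: Δ0=11110110100 Δ1=01110110100 | 1Δ
t=6: Δ0=01110110100 Δ1=11110110100 Δ2=11010110100 | 2Δ
t=7: Δ0=11010110100 Δ1=01010110100 | 1Δ
t=8: Δ0=01010110100 Δ1=11010110100 Δ2=11110110100 | 2Δ
t=9: Δ0=11110110100 Δ1=01110110100 | 1Δ
t=10: Δ0=01110110100 Δ1=11110110100 Δ2=11010110100 | 2Δ
t=11: Δ0=11010110100 Δ1=01010110100 | 1Δ
t=12: Δ0=01010110100 Δ1=11010110100 Δ2=11110110100 | 2Δ
t=13: Δ0=11110110100 Δ1=01110110100 | 1Δ

1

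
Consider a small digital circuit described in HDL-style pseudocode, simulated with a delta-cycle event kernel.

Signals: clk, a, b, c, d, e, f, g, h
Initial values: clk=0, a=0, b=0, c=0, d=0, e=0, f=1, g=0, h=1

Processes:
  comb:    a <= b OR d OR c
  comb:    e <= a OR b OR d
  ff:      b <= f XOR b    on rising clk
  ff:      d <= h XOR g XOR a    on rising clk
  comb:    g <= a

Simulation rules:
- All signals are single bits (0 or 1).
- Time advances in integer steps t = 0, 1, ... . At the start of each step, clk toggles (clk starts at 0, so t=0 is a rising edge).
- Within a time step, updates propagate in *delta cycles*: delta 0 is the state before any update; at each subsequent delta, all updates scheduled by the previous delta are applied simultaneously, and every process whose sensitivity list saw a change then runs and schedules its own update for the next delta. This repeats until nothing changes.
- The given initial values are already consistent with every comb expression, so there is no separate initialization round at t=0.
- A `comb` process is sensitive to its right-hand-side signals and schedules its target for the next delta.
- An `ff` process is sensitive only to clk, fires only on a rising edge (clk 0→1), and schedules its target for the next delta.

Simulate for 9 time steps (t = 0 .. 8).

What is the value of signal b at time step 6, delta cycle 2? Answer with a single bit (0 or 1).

0

t0.Δ0 g=0 c=0 a=0 e=0 f=1 d=0 h=1 b=0 clk=0
t0.Δ1 g=0 c=0 a=0 e=0 f=1 d=0 h=1 b=0 clk=1
t0.Δ2 g=0 c=0 a=0 e=0 f=1 d=1 h=1 b=1 clk=1
t0.Δ3 g=0 c=0 a=1 e=1 f=1 d=1 h=1 b=1 clk=1
t0.Δ4 g=1 c=0 a=1 e=1 f=1 d=1 h=1 b=1 clk=1
t1.Δ0 g=1 c=0 a=1 e=1 f=1 d=1 h=1 b=1 clk=1
t1.Δ1 g=1 c=0 a=1 e=1 f=1 d=1 h=1 b=1 clk=0
t2.Δ0 g=1 c=0 a=1 e=1 f=1 d=1 h=1 b=1 clk=0
t2.Δ1 g=1 c=0 a=1 e=1 f=1 d=1 h=1 b=1 clk=1
t2.Δ2 g=1 c=0 a=1 e=1 f=1 d=1 h=1 b=0 clk=1
t3.Δ0 g=1 c=0 a=1 e=1 f=1 d=1 h=1 b=0 clk=1
t3.Δ1 g=1 c=0 a=1 e=1 f=1 d=1 h=1 b=0 clk=0
t4.Δ0 g=1 c=0 a=1 e=1 f=1 d=1 h=1 b=0 clk=0
t4.Δ1 g=1 c=0 a=1 e=1 f=1 d=1 h=1 b=0 clk=1
t4.Δ2 g=1 c=0 a=1 e=1 f=1 d=1 h=1 b=1 clk=1
t5.Δ0 g=1 c=0 a=1 e=1 f=1 d=1 h=1 b=1 clk=1
t5.Δ1 g=1 c=0 a=1 e=1 f=1 d=1 h=1 b=1 clk=0
t6.Δ0 g=1 c=0 a=1 e=1 f=1 d=1 h=1 b=1 clk=0
t6.Δ1 g=1 c=0 a=1 e=1 f=1 d=1 h=1 b=1 clk=1
t6.Δ2 g=1 c=0 a=1 e=1 f=1 d=1 h=1 b=0 clk=1
t7.Δ0 g=1 c=0 a=1 e=1 f=1 d=1 h=1 b=0 clk=1
t7.Δ1 g=1 c=0 a=1 e=1 f=1 d=1 h=1 b=0 clk=0
t8.Δ0 g=1 c=0 a=1 e=1 f=1 d=1 h=1 b=0 clk=0
t8.Δ1 g=1 c=0 a=1 e=1 f=1 d=1 h=1 b=0 clk=1
t8.Δ2 g=1 c=0 a=1 e=1 f=1 d=1 h=1 b=1 clk=1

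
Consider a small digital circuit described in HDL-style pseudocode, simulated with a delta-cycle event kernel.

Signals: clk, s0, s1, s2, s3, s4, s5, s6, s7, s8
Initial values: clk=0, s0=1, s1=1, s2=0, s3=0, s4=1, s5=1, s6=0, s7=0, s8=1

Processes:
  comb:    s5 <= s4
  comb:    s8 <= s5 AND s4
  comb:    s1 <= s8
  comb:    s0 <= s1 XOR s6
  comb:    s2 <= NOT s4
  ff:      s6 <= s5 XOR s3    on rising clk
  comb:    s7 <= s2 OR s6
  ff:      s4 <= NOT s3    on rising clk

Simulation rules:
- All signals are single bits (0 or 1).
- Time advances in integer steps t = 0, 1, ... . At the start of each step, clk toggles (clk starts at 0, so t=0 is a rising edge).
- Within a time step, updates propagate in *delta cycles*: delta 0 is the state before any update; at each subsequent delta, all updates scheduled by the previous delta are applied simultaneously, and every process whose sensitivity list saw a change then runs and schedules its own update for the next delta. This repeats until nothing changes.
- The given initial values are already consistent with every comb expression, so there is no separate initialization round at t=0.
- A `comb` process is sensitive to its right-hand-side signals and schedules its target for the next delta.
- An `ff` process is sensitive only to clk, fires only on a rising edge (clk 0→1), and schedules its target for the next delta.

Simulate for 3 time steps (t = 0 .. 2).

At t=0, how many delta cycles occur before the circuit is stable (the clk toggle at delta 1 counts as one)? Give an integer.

t0.Δ0 s7=0 s3=0 s6=0 s5=1 clk=0 s4=1 s2=0 s0=1 s1=1 s8=1
t0.Δ1 s7=0 s3=0 s6=0 s5=1 clk=1 s4=1 s2=0 s0=1 s1=1 s8=1
t0.Δ2 s7=0 s3=0 s6=1 s5=1 clk=1 s4=1 s2=0 s0=1 s1=1 s8=1
t0.Δ3 s7=1 s3=0 s6=1 s5=1 clk=1 s4=1 s2=0 s0=0 s1=1 s8=1
t1.Δ0 s7=1 s3=0 s6=1 s5=1 clk=1 s4=1 s2=0 s0=0 s1=1 s8=1
t1.Δ1 s7=1 s3=0 s6=1 s5=1 clk=0 s4=1 s2=0 s0=0 s1=1 s8=1
t2.Δ0 s7=1 s3=0 s6=1 s5=1 clk=0 s4=1 s2=0 s0=0 s1=1 s8=1
t2.Δ1 s7=1 s3=0 s6=1 s5=1 clk=1 s4=1 s2=0 s0=0 s1=1 s8=1

3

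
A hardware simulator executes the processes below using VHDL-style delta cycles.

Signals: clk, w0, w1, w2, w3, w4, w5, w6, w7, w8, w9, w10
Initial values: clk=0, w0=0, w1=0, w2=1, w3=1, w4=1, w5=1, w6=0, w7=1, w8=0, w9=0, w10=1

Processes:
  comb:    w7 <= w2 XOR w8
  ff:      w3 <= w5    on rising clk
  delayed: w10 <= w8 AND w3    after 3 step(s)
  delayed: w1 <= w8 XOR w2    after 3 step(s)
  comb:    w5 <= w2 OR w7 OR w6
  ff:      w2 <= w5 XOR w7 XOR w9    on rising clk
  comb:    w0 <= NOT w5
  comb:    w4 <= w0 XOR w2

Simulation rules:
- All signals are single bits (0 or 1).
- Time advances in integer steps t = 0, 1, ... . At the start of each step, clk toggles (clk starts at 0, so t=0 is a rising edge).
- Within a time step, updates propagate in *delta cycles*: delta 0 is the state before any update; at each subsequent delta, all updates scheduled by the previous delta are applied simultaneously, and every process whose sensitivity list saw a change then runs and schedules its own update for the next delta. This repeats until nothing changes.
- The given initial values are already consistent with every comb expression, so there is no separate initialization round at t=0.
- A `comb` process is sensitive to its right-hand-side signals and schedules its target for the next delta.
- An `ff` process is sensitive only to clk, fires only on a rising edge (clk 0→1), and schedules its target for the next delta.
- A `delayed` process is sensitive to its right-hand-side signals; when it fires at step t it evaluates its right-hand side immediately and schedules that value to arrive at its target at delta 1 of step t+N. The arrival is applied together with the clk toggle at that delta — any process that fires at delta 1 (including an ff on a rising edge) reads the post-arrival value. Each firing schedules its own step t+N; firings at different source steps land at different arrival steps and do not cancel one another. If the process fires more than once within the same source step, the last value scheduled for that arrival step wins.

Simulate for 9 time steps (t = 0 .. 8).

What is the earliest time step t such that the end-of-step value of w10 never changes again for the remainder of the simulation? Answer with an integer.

[bits: w0,w5,w1,w3,w9,w2,w6,w8,clk,w10,w7,w4]
t=0: Δ0=010101000111 Δ1=010101001111 Δ2=010100001111 Δ3=010100001100 Δ4=000100001100 Δ5=100100001100 Δ6=100100001101 | 6Δ
t=1: Δ0=100100001101 Δ1=100100000101 | 1Δ
t=2: Δ0=100100000101 Δ1=100100001101 Δ2=100000001101 | 2Δ
t=3: Δ0=100000001101 Δ1=100000000101 | 1Δ
t=4: Δ0=100000000101 Δ1=100000001101 | 1Δ
t=5: Δ0=100000001101 Δ1=100000000001 | 1Δ
t=6: Δ0=100000000001 Δ1=100000001001 | 1Δ
t=7: Δ0=100000001001 Δ1=100000000001 | 1Δ
t=8: Δ0=100000000001 Δ1=100000001001 | 1Δ

5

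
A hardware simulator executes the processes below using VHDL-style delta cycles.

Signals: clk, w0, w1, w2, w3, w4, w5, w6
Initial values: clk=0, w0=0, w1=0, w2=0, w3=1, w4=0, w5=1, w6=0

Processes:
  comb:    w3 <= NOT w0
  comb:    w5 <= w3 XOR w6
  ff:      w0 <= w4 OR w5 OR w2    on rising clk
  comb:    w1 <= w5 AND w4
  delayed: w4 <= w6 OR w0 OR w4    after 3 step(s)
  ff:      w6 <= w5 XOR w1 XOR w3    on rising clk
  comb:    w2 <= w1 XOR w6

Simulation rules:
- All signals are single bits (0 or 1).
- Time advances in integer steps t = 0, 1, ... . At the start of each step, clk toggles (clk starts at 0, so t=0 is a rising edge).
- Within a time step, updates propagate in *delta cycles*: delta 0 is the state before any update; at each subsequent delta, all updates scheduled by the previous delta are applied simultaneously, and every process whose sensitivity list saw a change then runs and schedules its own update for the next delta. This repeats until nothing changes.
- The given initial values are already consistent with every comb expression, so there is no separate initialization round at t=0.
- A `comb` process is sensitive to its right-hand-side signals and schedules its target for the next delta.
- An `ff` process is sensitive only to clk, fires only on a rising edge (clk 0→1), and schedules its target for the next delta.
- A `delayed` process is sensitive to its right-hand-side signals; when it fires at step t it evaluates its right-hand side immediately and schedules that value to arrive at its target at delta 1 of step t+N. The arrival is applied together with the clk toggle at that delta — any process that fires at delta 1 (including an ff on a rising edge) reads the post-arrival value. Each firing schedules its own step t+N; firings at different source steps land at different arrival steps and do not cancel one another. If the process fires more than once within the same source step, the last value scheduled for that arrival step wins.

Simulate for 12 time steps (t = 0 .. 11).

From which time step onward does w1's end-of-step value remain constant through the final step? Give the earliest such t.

8

t=0 Δ0: w3=1 clk=0 w6=0 w4=0 w2=0 w1=0 w5=1 w0=0
  Δ1: clk:0→1
  Δ2: w0:0→1
  Δ3: w3:1→0
  Δ4: w5:1→0
  (4Δ to stable)
t=1 Δ0: w3=0 clk=1 w6=0 w4=0 w2=0 w1=0 w5=0 w0=1
  Δ1: clk:1→0
  (1Δ to stable)
t=2 Δ0: w3=0 clk=0 w6=0 w4=0 w2=0 w1=0 w5=0 w0=1
  Δ1: clk:0→1
  Δ2: w0:1→0
  Δ3: w3:0→1
  Δ4: w5:0→1
  (4Δ to stable)
t=3 Δ0: w3=1 clk=1 w6=0 w4=0 w2=0 w1=0 w5=1 w0=0
  Δ1: clk:1→0, w4:0→1
  Δ2: w1:0→1
  Δ3: w2:0→1
  (3Δ to stable)
t=4 Δ0: w3=1 clk=0 w6=0 w4=1 w2=1 w1=1 w5=1 w0=0
  Δ1: clk:0→1
  Δ2: w6:0→1, w0:0→1
  Δ3: w3:1→0, w2:1→0, w5:1→0
  Δ4: w1:1→0, w5:0→1
  Δ5: w2:0→1, w1:0→1
  Δ6: w2:1→0
  (6Δ to stable)
t=5 Δ0: w3=0 clk=1 w6=1 w4=1 w2=0 w1=1 w5=1 w0=1
  Δ1: clk:1→0, w4:1→0
  Δ2: w1:1→0
  Δ3: w2:0→1
  (3Δ to stable)
t=6 Δ0: w3=0 clk=0 w6=1 w4=0 w2=1 w1=0 w5=1 w0=1
  Δ1: clk:0→1, w4:0→1
  Δ2: w1:0→1
  Δ3: w2:1→0
  (3Δ to stable)
t=7 Δ0: w3=0 clk=1 w6=1 w4=1 w2=0 w1=1 w5=1 w0=1
  Δ1: clk:1→0
  (1Δ to stable)
t=8 Δ0: w3=0 clk=0 w6=1 w4=1 w2=0 w1=1 w5=1 w0=1
  Δ1: clk:0→1
  Δ2: w6:1→0
  Δ3: w2:0→1, w5:1→0
  Δ4: w1:1→0
  Δ5: w2:1→0
  (5Δ to stable)
t=9 Δ0: w3=0 clk=1 w6=0 w4=1 w2=0 w1=0 w5=0 w0=1
  Δ1: clk:1→0
  (1Δ to stable)
t=10 Δ0: w3=0 clk=0 w6=0 w4=1 w2=0 w1=0 w5=0 w0=1
  Δ1: clk:0→1
  (1Δ to stable)
t=11 Δ0: w3=0 clk=1 w6=0 w4=1 w2=0 w1=0 w5=0 w0=1
  Δ1: clk:1→0
  (1Δ to stable)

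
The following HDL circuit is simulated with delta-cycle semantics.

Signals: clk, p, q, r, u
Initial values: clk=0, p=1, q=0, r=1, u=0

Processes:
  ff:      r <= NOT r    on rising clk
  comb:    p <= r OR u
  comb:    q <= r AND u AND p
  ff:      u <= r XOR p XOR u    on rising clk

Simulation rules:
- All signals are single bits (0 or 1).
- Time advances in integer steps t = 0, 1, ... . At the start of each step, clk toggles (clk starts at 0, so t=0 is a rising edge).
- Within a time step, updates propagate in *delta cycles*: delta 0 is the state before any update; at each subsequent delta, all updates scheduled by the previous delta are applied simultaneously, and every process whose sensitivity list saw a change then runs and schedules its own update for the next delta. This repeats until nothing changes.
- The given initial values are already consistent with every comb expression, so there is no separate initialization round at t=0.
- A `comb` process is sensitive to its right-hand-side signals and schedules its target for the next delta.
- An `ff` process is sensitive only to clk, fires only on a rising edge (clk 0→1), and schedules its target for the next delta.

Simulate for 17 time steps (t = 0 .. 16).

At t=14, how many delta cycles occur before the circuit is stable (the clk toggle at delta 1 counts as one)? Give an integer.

3

t0.Δ0 clk=0 u=0 q=0 p=1 r=1
t0.Δ1 clk=1 u=0 q=0 p=1 r=1
t0.Δ2 clk=1 u=0 q=0 p=1 r=0
t0.Δ3 clk=1 u=0 q=0 p=0 r=0
t1.Δ0 clk=1 u=0 q=0 p=0 r=0
t1.Δ1 clk=0 u=0 q=0 p=0 r=0
t2.Δ0 clk=0 u=0 q=0 p=0 r=0
t2.Δ1 clk=1 u=0 q=0 p=0 r=0
t2.Δ2 clk=1 u=0 q=0 p=0 r=1
t2.Δ3 clk=1 u=0 q=0 p=1 r=1
t3.Δ0 clk=1 u=0 q=0 p=1 r=1
t3.Δ1 clk=0 u=0 q=0 p=1 r=1
t4.Δ0 clk=0 u=0 q=0 p=1 r=1
t4.Δ1 clk=1 u=0 q=0 p=1 r=1
t4.Δ2 clk=1 u=0 q=0 p=1 r=0
t4.Δ3 clk=1 u=0 q=0 p=0 r=0
t5.Δ0 clk=1 u=0 q=0 p=0 r=0
t5.Δ1 clk=0 u=0 q=0 p=0 r=0
t6.Δ0 clk=0 u=0 q=0 p=0 r=0
t6.Δ1 clk=1 u=0 q=0 p=0 r=0
t6.Δ2 clk=1 u=0 q=0 p=0 r=1
t6.Δ3 clk=1 u=0 q=0 p=1 r=1
t7.Δ0 clk=1 u=0 q=0 p=1 r=1
t7.Δ1 clk=0 u=0 q=0 p=1 r=1
t8.Δ0 clk=0 u=0 q=0 p=1 r=1
t8.Δ1 clk=1 u=0 q=0 p=1 r=1
t8.Δ2 clk=1 u=0 q=0 p=1 r=0
t8.Δ3 clk=1 u=0 q=0 p=0 r=0
t9.Δ0 clk=1 u=0 q=0 p=0 r=0
t9.Δ1 clk=0 u=0 q=0 p=0 r=0
t10.Δ0 clk=0 u=0 q=0 p=0 r=0
t10.Δ1 clk=1 u=0 q=0 p=0 r=0
t10.Δ2 clk=1 u=0 q=0 p=0 r=1
t10.Δ3 clk=1 u=0 q=0 p=1 r=1
t11.Δ0 clk=1 u=0 q=0 p=1 r=1
t11.Δ1 clk=0 u=0 q=0 p=1 r=1
t12.Δ0 clk=0 u=0 q=0 p=1 r=1
t12.Δ1 clk=1 u=0 q=0 p=1 r=1
t12.Δ2 clk=1 u=0 q=0 p=1 r=0
t12.Δ3 clk=1 u=0 q=0 p=0 r=0
t13.Δ0 clk=1 u=0 q=0 p=0 r=0
t13.Δ1 clk=0 u=0 q=0 p=0 r=0
t14.Δ0 clk=0 u=0 q=0 p=0 r=0
t14.Δ1 clk=1 u=0 q=0 p=0 r=0
t14.Δ2 clk=1 u=0 q=0 p=0 r=1
t14.Δ3 clk=1 u=0 q=0 p=1 r=1
t15.Δ0 clk=1 u=0 q=0 p=1 r=1
t15.Δ1 clk=0 u=0 q=0 p=1 r=1
t16.Δ0 clk=0 u=0 q=0 p=1 r=1
t16.Δ1 clk=1 u=0 q=0 p=1 r=1
t16.Δ2 clk=1 u=0 q=0 p=1 r=0
t16.Δ3 clk=1 u=0 q=0 p=0 r=0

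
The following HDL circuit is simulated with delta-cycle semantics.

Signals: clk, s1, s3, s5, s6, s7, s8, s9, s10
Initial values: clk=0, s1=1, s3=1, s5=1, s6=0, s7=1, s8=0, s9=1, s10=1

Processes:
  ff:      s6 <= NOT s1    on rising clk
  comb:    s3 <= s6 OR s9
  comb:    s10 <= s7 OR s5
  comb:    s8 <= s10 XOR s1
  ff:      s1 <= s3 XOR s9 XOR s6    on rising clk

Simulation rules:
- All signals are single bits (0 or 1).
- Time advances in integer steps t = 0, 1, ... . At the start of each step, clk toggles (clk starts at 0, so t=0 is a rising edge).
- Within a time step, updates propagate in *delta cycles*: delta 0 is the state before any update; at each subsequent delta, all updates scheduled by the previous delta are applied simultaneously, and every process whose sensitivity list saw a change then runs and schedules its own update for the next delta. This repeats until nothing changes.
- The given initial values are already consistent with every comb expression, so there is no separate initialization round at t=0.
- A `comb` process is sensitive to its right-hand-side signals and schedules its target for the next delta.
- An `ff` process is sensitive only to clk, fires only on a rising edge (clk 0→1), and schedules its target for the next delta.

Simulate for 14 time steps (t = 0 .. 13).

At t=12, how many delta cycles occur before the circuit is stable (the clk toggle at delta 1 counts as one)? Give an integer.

t0.Δ0 s7=1 s10=1 s8=0 s6=0 s5=1 s3=1 s1=1 s9=1 clk=0
t0.Δ1 s7=1 s10=1 s8=0 s6=0 s5=1 s3=1 s1=1 s9=1 clk=1
t0.Δ2 s7=1 s10=1 s8=0 s6=0 s5=1 s3=1 s1=0 s9=1 clk=1
t0.Δ3 s7=1 s10=1 s8=1 s6=0 s5=1 s3=1 s1=0 s9=1 clk=1
t1.Δ0 s7=1 s10=1 s8=1 s6=0 s5=1 s3=1 s1=0 s9=1 clk=1
t1.Δ1 s7=1 s10=1 s8=1 s6=0 s5=1 s3=1 s1=0 s9=1 clk=0
t2.Δ0 s7=1 s10=1 s8=1 s6=0 s5=1 s3=1 s1=0 s9=1 clk=0
t2.Δ1 s7=1 s10=1 s8=1 s6=0 s5=1 s3=1 s1=0 s9=1 clk=1
t2.Δ2 s7=1 s10=1 s8=1 s6=1 s5=1 s3=1 s1=0 s9=1 clk=1
t3.Δ0 s7=1 s10=1 s8=1 s6=1 s5=1 s3=1 s1=0 s9=1 clk=1
t3.Δ1 s7=1 s10=1 s8=1 s6=1 s5=1 s3=1 s1=0 s9=1 clk=0
t4.Δ0 s7=1 s10=1 s8=1 s6=1 s5=1 s3=1 s1=0 s9=1 clk=0
t4.Δ1 s7=1 s10=1 s8=1 s6=1 s5=1 s3=1 s1=0 s9=1 clk=1
t4.Δ2 s7=1 s10=1 s8=1 s6=1 s5=1 s3=1 s1=1 s9=1 clk=1
t4.Δ3 s7=1 s10=1 s8=0 s6=1 s5=1 s3=1 s1=1 s9=1 clk=1
t5.Δ0 s7=1 s10=1 s8=0 s6=1 s5=1 s3=1 s1=1 s9=1 clk=1
t5.Δ1 s7=1 s10=1 s8=0 s6=1 s5=1 s3=1 s1=1 s9=1 clk=0
t6.Δ0 s7=1 s10=1 s8=0 s6=1 s5=1 s3=1 s1=1 s9=1 clk=0
t6.Δ1 s7=1 s10=1 s8=0 s6=1 s5=1 s3=1 s1=1 s9=1 clk=1
t6.Δ2 s7=1 s10=1 s8=0 s6=0 s5=1 s3=1 s1=1 s9=1 clk=1
t7.Δ0 s7=1 s10=1 s8=0 s6=0 s5=1 s3=1 s1=1 s9=1 clk=1
t7.Δ1 s7=1 s10=1 s8=0 s6=0 s5=1 s3=1 s1=1 s9=1 clk=0
t8.Δ0 s7=1 s10=1 s8=0 s6=0 s5=1 s3=1 s1=1 s9=1 clk=0
t8.Δ1 s7=1 s10=1 s8=0 s6=0 s5=1 s3=1 s1=1 s9=1 clk=1
t8.Δ2 s7=1 s10=1 s8=0 s6=0 s5=1 s3=1 s1=0 s9=1 clk=1
t8.Δ3 s7=1 s10=1 s8=1 s6=0 s5=1 s3=1 s1=0 s9=1 clk=1
t9.Δ0 s7=1 s10=1 s8=1 s6=0 s5=1 s3=1 s1=0 s9=1 clk=1
t9.Δ1 s7=1 s10=1 s8=1 s6=0 s5=1 s3=1 s1=0 s9=1 clk=0
t10.Δ0 s7=1 s10=1 s8=1 s6=0 s5=1 s3=1 s1=0 s9=1 clk=0
t10.Δ1 s7=1 s10=1 s8=1 s6=0 s5=1 s3=1 s1=0 s9=1 clk=1
t10.Δ2 s7=1 s10=1 s8=1 s6=1 s5=1 s3=1 s1=0 s9=1 clk=1
t11.Δ0 s7=1 s10=1 s8=1 s6=1 s5=1 s3=1 s1=0 s9=1 clk=1
t11.Δ1 s7=1 s10=1 s8=1 s6=1 s5=1 s3=1 s1=0 s9=1 clk=0
t12.Δ0 s7=1 s10=1 s8=1 s6=1 s5=1 s3=1 s1=0 s9=1 clk=0
t12.Δ1 s7=1 s10=1 s8=1 s6=1 s5=1 s3=1 s1=0 s9=1 clk=1
t12.Δ2 s7=1 s10=1 s8=1 s6=1 s5=1 s3=1 s1=1 s9=1 clk=1
t12.Δ3 s7=1 s10=1 s8=0 s6=1 s5=1 s3=1 s1=1 s9=1 clk=1
t13.Δ0 s7=1 s10=1 s8=0 s6=1 s5=1 s3=1 s1=1 s9=1 clk=1
t13.Δ1 s7=1 s10=1 s8=0 s6=1 s5=1 s3=1 s1=1 s9=1 clk=0

3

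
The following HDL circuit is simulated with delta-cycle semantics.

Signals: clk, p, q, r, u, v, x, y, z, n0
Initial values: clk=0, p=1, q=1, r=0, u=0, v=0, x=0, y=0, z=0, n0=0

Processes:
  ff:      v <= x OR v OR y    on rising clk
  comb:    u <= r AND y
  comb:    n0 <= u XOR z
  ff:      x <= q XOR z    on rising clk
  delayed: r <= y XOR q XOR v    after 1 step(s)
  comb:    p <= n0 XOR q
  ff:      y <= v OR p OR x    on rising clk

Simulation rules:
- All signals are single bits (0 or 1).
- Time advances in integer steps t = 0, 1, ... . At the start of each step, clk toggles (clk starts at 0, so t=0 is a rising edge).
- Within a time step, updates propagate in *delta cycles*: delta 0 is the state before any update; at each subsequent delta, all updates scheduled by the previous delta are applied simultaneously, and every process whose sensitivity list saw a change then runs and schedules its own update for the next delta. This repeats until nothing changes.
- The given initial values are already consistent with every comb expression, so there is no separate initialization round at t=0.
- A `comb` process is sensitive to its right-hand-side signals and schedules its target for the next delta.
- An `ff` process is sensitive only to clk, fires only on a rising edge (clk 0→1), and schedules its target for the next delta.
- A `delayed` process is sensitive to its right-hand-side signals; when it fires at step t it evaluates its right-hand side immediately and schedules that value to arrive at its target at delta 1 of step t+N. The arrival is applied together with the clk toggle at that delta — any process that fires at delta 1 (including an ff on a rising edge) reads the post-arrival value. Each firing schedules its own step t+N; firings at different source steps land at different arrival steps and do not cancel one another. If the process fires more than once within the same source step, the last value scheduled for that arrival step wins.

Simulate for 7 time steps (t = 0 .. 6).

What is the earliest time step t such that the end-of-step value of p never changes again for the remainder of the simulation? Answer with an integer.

t0.Δ0 r=0 v=0 z=0 q=1 n0=0 x=0 y=0 clk=0 p=1 u=0
t0.Δ1 r=0 v=0 z=0 q=1 n0=0 x=0 y=0 clk=1 p=1 u=0
t0.Δ2 r=0 v=0 z=0 q=1 n0=0 x=1 y=1 clk=1 p=1 u=0
t1.Δ0 r=0 v=0 z=0 q=1 n0=0 x=1 y=1 clk=1 p=1 u=0
t1.Δ1 r=0 v=0 z=0 q=1 n0=0 x=1 y=1 clk=0 p=1 u=0
t2.Δ0 r=0 v=0 z=0 q=1 n0=0 x=1 y=1 clk=0 p=1 u=0
t2.Δ1 r=0 v=0 z=0 q=1 n0=0 x=1 y=1 clk=1 p=1 u=0
t2.Δ2 r=0 v=1 z=0 q=1 n0=0 x=1 y=1 clk=1 p=1 u=0
t3.Δ0 r=0 v=1 z=0 q=1 n0=0 x=1 y=1 clk=1 p=1 u=0
t3.Δ1 r=1 v=1 z=0 q=1 n0=0 x=1 y=1 clk=0 p=1 u=0
t3.Δ2 r=1 v=1 z=0 q=1 n0=0 x=1 y=1 clk=0 p=1 u=1
t3.Δ3 r=1 v=1 z=0 q=1 n0=1 x=1 y=1 clk=0 p=1 u=1
t3.Δ4 r=1 v=1 z=0 q=1 n0=1 x=1 y=1 clk=0 p=0 u=1
t4.Δ0 r=1 v=1 z=0 q=1 n0=1 x=1 y=1 clk=0 p=0 u=1
t4.Δ1 r=1 v=1 z=0 q=1 n0=1 x=1 y=1 clk=1 p=0 u=1
t5.Δ0 r=1 v=1 z=0 q=1 n0=1 x=1 y=1 clk=1 p=0 u=1
t5.Δ1 r=1 v=1 z=0 q=1 n0=1 x=1 y=1 clk=0 p=0 u=1
t6.Δ0 r=1 v=1 z=0 q=1 n0=1 x=1 y=1 clk=0 p=0 u=1
t6.Δ1 r=1 v=1 z=0 q=1 n0=1 x=1 y=1 clk=1 p=0 u=1

3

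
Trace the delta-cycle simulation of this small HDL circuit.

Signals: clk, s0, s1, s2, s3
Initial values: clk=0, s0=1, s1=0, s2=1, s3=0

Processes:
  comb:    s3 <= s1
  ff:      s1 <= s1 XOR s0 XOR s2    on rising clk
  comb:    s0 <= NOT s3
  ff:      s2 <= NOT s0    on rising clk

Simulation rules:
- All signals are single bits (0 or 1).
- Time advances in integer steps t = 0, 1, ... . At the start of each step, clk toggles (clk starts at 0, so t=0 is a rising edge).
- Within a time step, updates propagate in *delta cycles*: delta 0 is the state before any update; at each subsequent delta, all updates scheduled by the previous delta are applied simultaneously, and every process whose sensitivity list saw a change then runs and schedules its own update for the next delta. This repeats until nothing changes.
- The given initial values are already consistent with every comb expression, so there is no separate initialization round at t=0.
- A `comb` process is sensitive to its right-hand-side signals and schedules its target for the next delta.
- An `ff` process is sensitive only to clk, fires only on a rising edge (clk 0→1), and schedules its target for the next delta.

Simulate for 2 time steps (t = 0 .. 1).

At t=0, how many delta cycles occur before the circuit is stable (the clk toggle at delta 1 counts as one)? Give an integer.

2

t0.Δ0 clk=0 s3=0 s2=1 s0=1 s1=0
t0.Δ1 clk=1 s3=0 s2=1 s0=1 s1=0
t0.Δ2 clk=1 s3=0 s2=0 s0=1 s1=0
t1.Δ0 clk=1 s3=0 s2=0 s0=1 s1=0
t1.Δ1 clk=0 s3=0 s2=0 s0=1 s1=0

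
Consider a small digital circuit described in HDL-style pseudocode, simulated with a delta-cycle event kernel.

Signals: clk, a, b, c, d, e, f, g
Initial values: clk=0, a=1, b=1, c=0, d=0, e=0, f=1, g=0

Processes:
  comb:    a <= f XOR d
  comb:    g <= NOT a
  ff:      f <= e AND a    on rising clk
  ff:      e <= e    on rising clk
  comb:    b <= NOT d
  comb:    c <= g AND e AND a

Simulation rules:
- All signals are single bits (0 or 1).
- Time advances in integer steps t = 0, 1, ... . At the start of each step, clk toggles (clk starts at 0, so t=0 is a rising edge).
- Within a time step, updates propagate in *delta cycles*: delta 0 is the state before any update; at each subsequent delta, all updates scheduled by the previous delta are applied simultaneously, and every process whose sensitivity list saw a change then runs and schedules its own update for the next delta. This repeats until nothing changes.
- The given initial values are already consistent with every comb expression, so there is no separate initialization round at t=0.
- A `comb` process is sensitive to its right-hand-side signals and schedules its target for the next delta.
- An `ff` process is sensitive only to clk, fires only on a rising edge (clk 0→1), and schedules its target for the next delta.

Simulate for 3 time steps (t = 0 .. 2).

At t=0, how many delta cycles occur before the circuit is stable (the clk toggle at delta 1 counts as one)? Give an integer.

4

[bits: d,e,b,f,g,a,c,clk]
t=0: Δ0=00110100 Δ1=00110101 Δ2=00100101 Δ3=00100001 Δ4=00101001 | 4Δ
t=1: Δ0=00101001 Δ1=00101000 | 1Δ
t=2: Δ0=00101000 Δ1=00101001 | 1Δ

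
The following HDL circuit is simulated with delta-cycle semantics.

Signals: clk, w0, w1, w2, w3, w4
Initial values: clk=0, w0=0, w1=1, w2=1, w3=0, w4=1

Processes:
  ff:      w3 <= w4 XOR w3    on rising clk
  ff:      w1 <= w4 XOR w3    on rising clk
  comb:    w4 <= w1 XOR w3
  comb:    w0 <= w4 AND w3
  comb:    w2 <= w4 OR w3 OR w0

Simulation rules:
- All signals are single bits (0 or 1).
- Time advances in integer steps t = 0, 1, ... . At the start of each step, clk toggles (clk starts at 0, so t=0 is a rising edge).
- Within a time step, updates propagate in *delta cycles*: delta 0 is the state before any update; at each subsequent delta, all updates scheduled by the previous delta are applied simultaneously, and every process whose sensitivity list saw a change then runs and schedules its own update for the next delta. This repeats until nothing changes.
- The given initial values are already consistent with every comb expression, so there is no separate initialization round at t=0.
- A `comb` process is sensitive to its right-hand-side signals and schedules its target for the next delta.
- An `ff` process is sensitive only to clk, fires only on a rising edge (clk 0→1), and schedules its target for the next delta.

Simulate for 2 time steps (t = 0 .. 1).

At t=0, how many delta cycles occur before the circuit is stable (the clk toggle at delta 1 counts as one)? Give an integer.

t0.Δ0 w4=1 w0=0 w1=1 w3=0 clk=0 w2=1
t0.Δ1 w4=1 w0=0 w1=1 w3=0 clk=1 w2=1
t0.Δ2 w4=1 w0=0 w1=1 w3=1 clk=1 w2=1
t0.Δ3 w4=0 w0=1 w1=1 w3=1 clk=1 w2=1
t0.Δ4 w4=0 w0=0 w1=1 w3=1 clk=1 w2=1
t1.Δ0 w4=0 w0=0 w1=1 w3=1 clk=1 w2=1
t1.Δ1 w4=0 w0=0 w1=1 w3=1 clk=0 w2=1

4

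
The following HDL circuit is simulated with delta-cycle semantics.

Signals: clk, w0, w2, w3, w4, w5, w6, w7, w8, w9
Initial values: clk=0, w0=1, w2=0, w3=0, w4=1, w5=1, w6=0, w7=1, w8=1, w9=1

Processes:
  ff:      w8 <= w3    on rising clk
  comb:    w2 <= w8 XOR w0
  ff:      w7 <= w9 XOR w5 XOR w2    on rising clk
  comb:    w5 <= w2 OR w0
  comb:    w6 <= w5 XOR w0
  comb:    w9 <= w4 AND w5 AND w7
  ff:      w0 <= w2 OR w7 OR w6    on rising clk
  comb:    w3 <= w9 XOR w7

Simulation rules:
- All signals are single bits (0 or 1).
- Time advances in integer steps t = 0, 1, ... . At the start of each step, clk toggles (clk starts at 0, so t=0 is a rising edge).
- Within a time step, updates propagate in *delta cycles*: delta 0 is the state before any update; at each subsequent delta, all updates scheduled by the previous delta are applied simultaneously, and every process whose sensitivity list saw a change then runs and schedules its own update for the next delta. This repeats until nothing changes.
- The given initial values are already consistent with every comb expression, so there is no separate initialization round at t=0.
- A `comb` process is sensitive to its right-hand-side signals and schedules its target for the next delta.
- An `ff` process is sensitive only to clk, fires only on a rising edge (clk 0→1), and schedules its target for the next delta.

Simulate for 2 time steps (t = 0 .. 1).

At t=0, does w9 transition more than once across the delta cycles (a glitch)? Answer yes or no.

t=0 Δ0: w9=1 clk=0 w2=0 w4=1 w3=0 w0=1 w7=1 w6=0 w8=1 w5=1
  Δ1: clk:0→1
  Δ2: w7:1→0, w8:1→0
  Δ3: w9:1→0, w2:0→1, w3:0→1
  Δ4: w3:1→0
  (4Δ to stable)
t=1 Δ0: w9=0 clk=1 w2=1 w4=1 w3=0 w0=1 w7=0 w6=0 w8=0 w5=1
  Δ1: clk:1→0
  (1Δ to stable)

no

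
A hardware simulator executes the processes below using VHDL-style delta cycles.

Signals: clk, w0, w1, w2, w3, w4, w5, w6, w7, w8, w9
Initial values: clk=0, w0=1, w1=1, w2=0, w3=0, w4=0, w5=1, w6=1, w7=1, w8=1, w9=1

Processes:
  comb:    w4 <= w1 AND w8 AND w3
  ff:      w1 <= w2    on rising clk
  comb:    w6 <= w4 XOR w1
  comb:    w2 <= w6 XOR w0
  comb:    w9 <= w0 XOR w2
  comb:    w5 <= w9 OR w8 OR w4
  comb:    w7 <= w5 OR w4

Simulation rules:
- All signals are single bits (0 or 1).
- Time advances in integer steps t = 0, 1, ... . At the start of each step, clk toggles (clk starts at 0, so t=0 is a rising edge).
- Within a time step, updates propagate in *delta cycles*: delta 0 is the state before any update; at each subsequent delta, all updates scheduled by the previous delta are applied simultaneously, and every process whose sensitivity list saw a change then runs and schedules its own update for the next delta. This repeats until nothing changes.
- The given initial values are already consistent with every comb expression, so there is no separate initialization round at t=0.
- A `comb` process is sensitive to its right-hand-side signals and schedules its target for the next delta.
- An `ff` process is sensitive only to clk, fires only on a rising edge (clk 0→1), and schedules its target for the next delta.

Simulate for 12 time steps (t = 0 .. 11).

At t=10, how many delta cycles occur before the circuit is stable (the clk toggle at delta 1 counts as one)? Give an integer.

5

[bits: w1,w2,clk,w8,w5,w3,w7,w9,w0,w4,w6]
t=0: Δ0=10011011101 Δ1=10111011101 Δ2=00111011101 Δ3=00111011100 Δ4=01111011100 Δ5=01111010100 | 5Δ
t=1: Δ0=01111010100 Δ1=01011010100 | 1Δ
t=2: Δ0=01011010100 Δ1=01111010100 Δ2=11111010100 Δ3=11111010101 Δ4=10111010101 Δ5=10111011101 | 5Δ
t=3: Δ0=10111011101 Δ1=10011011101 | 1Δ
t=4: Δ0=10011011101 Δ1=10111011101 Δ2=00111011101 Δ3=00111011100 Δ4=01111011100 Δ5=01111010100 | 5Δ
t=5: Δ0=01111010100 Δ1=01011010100 | 1Δ
t=6: Δ0=01011010100 Δ1=01111010100 Δ2=11111010100 Δ3=11111010101 Δ4=10111010101 Δ5=10111011101 | 5Δ
t=7: Δ0=10111011101 Δ1=10011011101 | 1Δ
t=8: Δ0=10011011101 Δ1=10111011101 Δ2=00111011101 Δ3=00111011100 Δ4=01111011100 Δ5=01111010100 | 5Δ
t=9: Δ0=01111010100 Δ1=01011010100 | 1Δ
t=10: Δ0=01011010100 Δ1=01111010100 Δ2=11111010100 Δ3=11111010101 Δ4=10111010101 Δ5=10111011101 | 5Δ
t=11: Δ0=10111011101 Δ1=10011011101 | 1Δ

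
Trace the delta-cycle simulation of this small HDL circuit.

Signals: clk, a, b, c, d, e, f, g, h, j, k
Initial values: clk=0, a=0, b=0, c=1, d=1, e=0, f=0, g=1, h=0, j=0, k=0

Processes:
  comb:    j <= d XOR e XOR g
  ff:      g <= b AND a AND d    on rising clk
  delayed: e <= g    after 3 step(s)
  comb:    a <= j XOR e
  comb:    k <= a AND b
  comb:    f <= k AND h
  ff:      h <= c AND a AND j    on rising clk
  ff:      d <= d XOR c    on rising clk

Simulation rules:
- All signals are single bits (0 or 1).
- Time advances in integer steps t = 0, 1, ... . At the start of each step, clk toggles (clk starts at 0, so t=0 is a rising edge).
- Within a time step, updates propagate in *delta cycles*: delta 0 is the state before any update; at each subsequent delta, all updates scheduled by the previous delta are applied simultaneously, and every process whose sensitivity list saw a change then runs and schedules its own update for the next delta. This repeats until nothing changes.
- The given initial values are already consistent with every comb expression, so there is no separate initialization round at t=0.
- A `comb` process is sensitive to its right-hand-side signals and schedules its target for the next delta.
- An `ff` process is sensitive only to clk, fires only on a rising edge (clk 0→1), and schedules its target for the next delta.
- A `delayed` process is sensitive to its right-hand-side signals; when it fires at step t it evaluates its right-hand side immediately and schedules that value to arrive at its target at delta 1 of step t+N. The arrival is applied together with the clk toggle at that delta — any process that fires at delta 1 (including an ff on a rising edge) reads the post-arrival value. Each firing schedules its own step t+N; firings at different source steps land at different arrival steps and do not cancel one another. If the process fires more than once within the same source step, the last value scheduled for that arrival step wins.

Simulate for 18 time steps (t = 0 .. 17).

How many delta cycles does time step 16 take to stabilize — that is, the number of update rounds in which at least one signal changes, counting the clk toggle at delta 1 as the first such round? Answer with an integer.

4

t=0 Δ0: c=1 clk=0 h=0 a=0 j=0 e=0 g=1 f=0 d=1 k=0 b=0
  Δ1: clk:0→1
  Δ2: g:1→0, d:1→0
  (2Δ to stable)
t=1 Δ0: c=1 clk=1 h=0 a=0 j=0 e=0 g=0 f=0 d=0 k=0 b=0
  Δ1: clk:1→0
  (1Δ to stable)
t=2 Δ0: c=1 clk=0 h=0 a=0 j=0 e=0 g=0 f=0 d=0 k=0 b=0
  Δ1: clk:0→1
  Δ2: d:0→1
  Δ3: j:0→1
  Δ4: a:0→1
  (4Δ to stable)
t=3 Δ0: c=1 clk=1 h=0 a=1 j=1 e=0 g=0 f=0 d=1 k=0 b=0
  Δ1: clk:1→0
  (1Δ to stable)
t=4 Δ0: c=1 clk=0 h=0 a=1 j=1 e=0 g=0 f=0 d=1 k=0 b=0
  Δ1: clk:0→1
  Δ2: h:0→1, d:1→0
  Δ3: j:1→0
  Δ4: a:1→0
  (4Δ to stable)
t=5 Δ0: c=1 clk=1 h=1 a=0 j=0 e=0 g=0 f=0 d=0 k=0 b=0
  Δ1: clk:1→0
  (1Δ to stable)
t=6 Δ0: c=1 clk=0 h=1 a=0 j=0 e=0 g=0 f=0 d=0 k=0 b=0
  Δ1: clk:0→1
  Δ2: h:1→0, d:0→1
  Δ3: j:0→1
  Δ4: a:0→1
  (4Δ to stable)
t=7 Δ0: c=1 clk=1 h=0 a=1 j=1 e=0 g=0 f=0 d=1 k=0 b=0
  Δ1: clk:1→0
  (1Δ to stable)
t=8 Δ0: c=1 clk=0 h=0 a=1 j=1 e=0 g=0 f=0 d=1 k=0 b=0
  Δ1: clk:0→1
  Δ2: h:0→1, d:1→0
  Δ3: j:1→0
  Δ4: a:1→0
  (4Δ to stable)
t=9 Δ0: c=1 clk=1 h=1 a=0 j=0 e=0 g=0 f=0 d=0 k=0 b=0
  Δ1: clk:1→0
  (1Δ to stable)
t=10 Δ0: c=1 clk=0 h=1 a=0 j=0 e=0 g=0 f=0 d=0 k=0 b=0
  Δ1: clk:0→1
  Δ2: h:1→0, d:0→1
  Δ3: j:0→1
  Δ4: a:0→1
  (4Δ to stable)
t=11 Δ0: c=1 clk=1 h=0 a=1 j=1 e=0 g=0 f=0 d=1 k=0 b=0
  Δ1: clk:1→0
  (1Δ to stable)
t=12 Δ0: c=1 clk=0 h=0 a=1 j=1 e=0 g=0 f=0 d=1 k=0 b=0
  Δ1: clk:0→1
  Δ2: h:0→1, d:1→0
  Δ3: j:1→0
  Δ4: a:1→0
  (4Δ to stable)
t=13 Δ0: c=1 clk=1 h=1 a=0 j=0 e=0 g=0 f=0 d=0 k=0 b=0
  Δ1: clk:1→0
  (1Δ to stable)
t=14 Δ0: c=1 clk=0 h=1 a=0 j=0 e=0 g=0 f=0 d=0 k=0 b=0
  Δ1: clk:0→1
  Δ2: h:1→0, d:0→1
  Δ3: j:0→1
  Δ4: a:0→1
  (4Δ to stable)
t=15 Δ0: c=1 clk=1 h=0 a=1 j=1 e=0 g=0 f=0 d=1 k=0 b=0
  Δ1: clk:1→0
  (1Δ to stable)
t=16 Δ0: c=1 clk=0 h=0 a=1 j=1 e=0 g=0 f=0 d=1 k=0 b=0
  Δ1: clk:0→1
  Δ2: h:0→1, d:1→0
  Δ3: j:1→0
  Δ4: a:1→0
  (4Δ to stable)
t=17 Δ0: c=1 clk=1 h=1 a=0 j=0 e=0 g=0 f=0 d=0 k=0 b=0
  Δ1: clk:1→0
  (1Δ to stable)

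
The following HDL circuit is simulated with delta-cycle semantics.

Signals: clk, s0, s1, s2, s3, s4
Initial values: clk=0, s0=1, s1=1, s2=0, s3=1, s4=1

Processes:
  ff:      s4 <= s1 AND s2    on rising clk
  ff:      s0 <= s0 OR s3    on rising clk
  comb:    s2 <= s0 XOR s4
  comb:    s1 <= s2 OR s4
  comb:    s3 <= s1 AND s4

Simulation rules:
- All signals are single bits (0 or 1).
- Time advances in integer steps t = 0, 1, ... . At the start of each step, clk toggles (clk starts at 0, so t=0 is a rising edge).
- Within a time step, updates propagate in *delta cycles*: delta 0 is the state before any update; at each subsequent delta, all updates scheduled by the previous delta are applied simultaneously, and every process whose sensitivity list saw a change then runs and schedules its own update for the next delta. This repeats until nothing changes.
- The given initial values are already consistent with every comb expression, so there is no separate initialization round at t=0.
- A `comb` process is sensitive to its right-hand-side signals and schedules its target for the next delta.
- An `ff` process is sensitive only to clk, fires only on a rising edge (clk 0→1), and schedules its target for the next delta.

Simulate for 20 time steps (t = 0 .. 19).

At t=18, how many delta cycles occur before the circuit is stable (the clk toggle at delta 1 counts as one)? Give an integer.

[bits: s3,clk,s2,s1,s0,s4]
t=0: Δ0=100111 Δ1=110111 Δ2=110110 Δ3=011010 Δ4=011110 | 4Δ
t=1: Δ0=011110 Δ1=001110 | 1Δ
t=2: Δ0=001110 Δ1=011110 Δ2=011111 Δ3=110111 | 3Δ
t=3: Δ0=110111 Δ1=100111 | 1Δ
t=4: Δ0=100111 Δ1=110111 Δ2=110110 Δ3=011010 Δ4=011110 | 4Δ
t=5: Δ0=011110 Δ1=001110 | 1Δ
t=6: Δ0=001110 Δ1=011110 Δ2=011111 Δ3=110111 | 3Δ
t=7: Δ0=110111 Δ1=100111 | 1Δ
t=8: Δ0=100111 Δ1=110111 Δ2=110110 Δ3=011010 Δ4=011110 | 4Δ
t=9: Δ0=011110 Δ1=001110 | 1Δ
t=10: Δ0=001110 Δ1=011110 Δ2=011111 Δ3=110111 | 3Δ
t=11: Δ0=110111 Δ1=100111 | 1Δ
t=12: Δ0=100111 Δ1=110111 Δ2=110110 Δ3=011010 Δ4=011110 | 4Δ
t=13: Δ0=011110 Δ1=001110 | 1Δ
t=14: Δ0=001110 Δ1=011110 Δ2=011111 Δ3=110111 | 3Δ
t=15: Δ0=110111 Δ1=100111 | 1Δ
t=16: Δ0=100111 Δ1=110111 Δ2=110110 Δ3=011010 Δ4=011110 | 4Δ
t=17: Δ0=011110 Δ1=001110 | 1Δ
t=18: Δ0=001110 Δ1=011110 Δ2=011111 Δ3=110111 | 3Δ
t=19: Δ0=110111 Δ1=100111 | 1Δ

3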